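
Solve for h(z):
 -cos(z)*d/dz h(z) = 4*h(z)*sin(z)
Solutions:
 h(z) = C1*cos(z)^4


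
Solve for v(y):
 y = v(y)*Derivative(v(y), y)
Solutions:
 v(y) = -sqrt(C1 + y^2)
 v(y) = sqrt(C1 + y^2)


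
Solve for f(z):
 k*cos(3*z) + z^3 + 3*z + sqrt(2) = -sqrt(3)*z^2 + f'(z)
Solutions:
 f(z) = C1 + k*sin(3*z)/3 + z^4/4 + sqrt(3)*z^3/3 + 3*z^2/2 + sqrt(2)*z


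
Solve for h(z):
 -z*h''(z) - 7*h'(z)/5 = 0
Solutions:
 h(z) = C1 + C2/z^(2/5)


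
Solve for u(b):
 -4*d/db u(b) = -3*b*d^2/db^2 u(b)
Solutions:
 u(b) = C1 + C2*b^(7/3)


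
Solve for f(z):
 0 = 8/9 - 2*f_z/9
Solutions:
 f(z) = C1 + 4*z


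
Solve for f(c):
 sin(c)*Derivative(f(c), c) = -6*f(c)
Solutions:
 f(c) = C1*(cos(c)^3 + 3*cos(c)^2 + 3*cos(c) + 1)/(cos(c)^3 - 3*cos(c)^2 + 3*cos(c) - 1)


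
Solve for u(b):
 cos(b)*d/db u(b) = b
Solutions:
 u(b) = C1 + Integral(b/cos(b), b)


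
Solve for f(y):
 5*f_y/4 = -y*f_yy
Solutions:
 f(y) = C1 + C2/y^(1/4)


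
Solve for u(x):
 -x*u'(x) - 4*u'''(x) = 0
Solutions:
 u(x) = C1 + Integral(C2*airyai(-2^(1/3)*x/2) + C3*airybi(-2^(1/3)*x/2), x)


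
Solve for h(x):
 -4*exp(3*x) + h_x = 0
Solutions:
 h(x) = C1 + 4*exp(3*x)/3


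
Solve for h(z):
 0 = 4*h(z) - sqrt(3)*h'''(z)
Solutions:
 h(z) = C3*exp(2^(2/3)*3^(5/6)*z/3) + (C1*sin(2^(2/3)*3^(1/3)*z/2) + C2*cos(2^(2/3)*3^(1/3)*z/2))*exp(-2^(2/3)*3^(5/6)*z/6)


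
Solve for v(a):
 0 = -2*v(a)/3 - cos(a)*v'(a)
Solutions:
 v(a) = C1*(sin(a) - 1)^(1/3)/(sin(a) + 1)^(1/3)


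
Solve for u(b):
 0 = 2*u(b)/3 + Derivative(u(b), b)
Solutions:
 u(b) = C1*exp(-2*b/3)


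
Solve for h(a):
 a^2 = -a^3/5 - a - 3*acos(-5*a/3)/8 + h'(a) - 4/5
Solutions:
 h(a) = C1 + a^4/20 + a^3/3 + a^2/2 + 3*a*acos(-5*a/3)/8 + 4*a/5 + 3*sqrt(9 - 25*a^2)/40


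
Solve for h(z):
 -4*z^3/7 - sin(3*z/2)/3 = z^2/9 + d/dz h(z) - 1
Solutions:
 h(z) = C1 - z^4/7 - z^3/27 + z + 2*cos(3*z/2)/9


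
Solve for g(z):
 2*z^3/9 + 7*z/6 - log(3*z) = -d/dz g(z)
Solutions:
 g(z) = C1 - z^4/18 - 7*z^2/12 + z*log(z) - z + z*log(3)


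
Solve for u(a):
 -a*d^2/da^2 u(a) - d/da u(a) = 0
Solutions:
 u(a) = C1 + C2*log(a)


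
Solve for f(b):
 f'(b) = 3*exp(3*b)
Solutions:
 f(b) = C1 + exp(3*b)


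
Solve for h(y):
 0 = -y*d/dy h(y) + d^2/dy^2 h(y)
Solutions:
 h(y) = C1 + C2*erfi(sqrt(2)*y/2)


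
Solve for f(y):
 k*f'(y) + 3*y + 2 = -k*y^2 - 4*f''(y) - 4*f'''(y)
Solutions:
 f(y) = C1 + C2*exp(y*(sqrt(1 - k) - 1)/2) + C3*exp(-y*(sqrt(1 - k) + 1)/2) - y^3/3 + 5*y^2/(2*k) + 6*y/k - 20*y/k^2


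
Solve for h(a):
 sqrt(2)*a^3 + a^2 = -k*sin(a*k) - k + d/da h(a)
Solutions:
 h(a) = C1 + sqrt(2)*a^4/4 + a^3/3 + a*k - cos(a*k)


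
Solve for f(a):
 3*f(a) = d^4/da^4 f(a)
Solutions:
 f(a) = C1*exp(-3^(1/4)*a) + C2*exp(3^(1/4)*a) + C3*sin(3^(1/4)*a) + C4*cos(3^(1/4)*a)


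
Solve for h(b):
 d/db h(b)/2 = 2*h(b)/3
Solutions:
 h(b) = C1*exp(4*b/3)


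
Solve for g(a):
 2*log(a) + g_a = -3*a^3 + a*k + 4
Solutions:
 g(a) = C1 - 3*a^4/4 + a^2*k/2 - 2*a*log(a) + 6*a


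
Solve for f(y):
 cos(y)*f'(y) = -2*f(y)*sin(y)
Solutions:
 f(y) = C1*cos(y)^2


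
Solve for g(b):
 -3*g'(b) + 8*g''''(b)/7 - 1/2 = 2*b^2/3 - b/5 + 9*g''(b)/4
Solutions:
 g(b) = C1 + C2*exp(-42^(1/3)*b*(42^(1/3)/(sqrt(214) + 16)^(1/3) + (sqrt(214) + 16)^(1/3))/16)*sin(14^(1/3)*3^(1/6)*b*(-3^(2/3)*(sqrt(214) + 16)^(1/3) + 3*14^(1/3)/(sqrt(214) + 16)^(1/3))/16) + C3*exp(-42^(1/3)*b*(42^(1/3)/(sqrt(214) + 16)^(1/3) + (sqrt(214) + 16)^(1/3))/16)*cos(14^(1/3)*3^(1/6)*b*(-3^(2/3)*(sqrt(214) + 16)^(1/3) + 3*14^(1/3)/(sqrt(214) + 16)^(1/3))/16) + C4*exp(42^(1/3)*b*(42^(1/3)/(sqrt(214) + 16)^(1/3) + (sqrt(214) + 16)^(1/3))/8) - 2*b^3/27 + b^2/5 - 7*b/15


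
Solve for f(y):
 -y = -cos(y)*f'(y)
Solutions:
 f(y) = C1 + Integral(y/cos(y), y)


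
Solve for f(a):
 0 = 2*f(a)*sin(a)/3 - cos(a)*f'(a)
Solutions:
 f(a) = C1/cos(a)^(2/3)


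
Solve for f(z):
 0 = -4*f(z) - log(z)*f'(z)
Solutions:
 f(z) = C1*exp(-4*li(z))


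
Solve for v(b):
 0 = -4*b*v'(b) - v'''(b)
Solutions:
 v(b) = C1 + Integral(C2*airyai(-2^(2/3)*b) + C3*airybi(-2^(2/3)*b), b)


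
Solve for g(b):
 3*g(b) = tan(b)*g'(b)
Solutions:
 g(b) = C1*sin(b)^3


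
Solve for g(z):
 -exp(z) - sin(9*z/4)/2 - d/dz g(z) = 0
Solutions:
 g(z) = C1 - exp(z) + 2*cos(9*z/4)/9


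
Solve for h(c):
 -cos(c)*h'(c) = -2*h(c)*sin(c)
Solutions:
 h(c) = C1/cos(c)^2


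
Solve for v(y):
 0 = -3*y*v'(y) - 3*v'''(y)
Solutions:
 v(y) = C1 + Integral(C2*airyai(-y) + C3*airybi(-y), y)


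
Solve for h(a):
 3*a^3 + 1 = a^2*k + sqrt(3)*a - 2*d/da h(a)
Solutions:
 h(a) = C1 - 3*a^4/8 + a^3*k/6 + sqrt(3)*a^2/4 - a/2


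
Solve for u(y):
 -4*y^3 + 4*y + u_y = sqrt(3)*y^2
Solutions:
 u(y) = C1 + y^4 + sqrt(3)*y^3/3 - 2*y^2


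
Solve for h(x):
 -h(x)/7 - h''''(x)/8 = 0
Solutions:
 h(x) = (C1*sin(2^(1/4)*7^(3/4)*x/7) + C2*cos(2^(1/4)*7^(3/4)*x/7))*exp(-2^(1/4)*7^(3/4)*x/7) + (C3*sin(2^(1/4)*7^(3/4)*x/7) + C4*cos(2^(1/4)*7^(3/4)*x/7))*exp(2^(1/4)*7^(3/4)*x/7)


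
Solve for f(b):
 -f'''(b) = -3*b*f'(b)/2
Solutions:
 f(b) = C1 + Integral(C2*airyai(2^(2/3)*3^(1/3)*b/2) + C3*airybi(2^(2/3)*3^(1/3)*b/2), b)


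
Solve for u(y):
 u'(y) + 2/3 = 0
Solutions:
 u(y) = C1 - 2*y/3


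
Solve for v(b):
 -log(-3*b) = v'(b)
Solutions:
 v(b) = C1 - b*log(-b) + b*(1 - log(3))


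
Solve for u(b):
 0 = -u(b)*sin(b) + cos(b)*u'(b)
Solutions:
 u(b) = C1/cos(b)


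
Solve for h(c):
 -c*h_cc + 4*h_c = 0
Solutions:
 h(c) = C1 + C2*c^5


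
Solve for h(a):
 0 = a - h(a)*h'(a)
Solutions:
 h(a) = -sqrt(C1 + a^2)
 h(a) = sqrt(C1 + a^2)


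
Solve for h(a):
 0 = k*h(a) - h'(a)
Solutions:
 h(a) = C1*exp(a*k)


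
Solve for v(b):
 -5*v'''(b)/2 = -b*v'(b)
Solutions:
 v(b) = C1 + Integral(C2*airyai(2^(1/3)*5^(2/3)*b/5) + C3*airybi(2^(1/3)*5^(2/3)*b/5), b)


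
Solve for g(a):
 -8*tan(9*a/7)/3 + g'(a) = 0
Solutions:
 g(a) = C1 - 56*log(cos(9*a/7))/27


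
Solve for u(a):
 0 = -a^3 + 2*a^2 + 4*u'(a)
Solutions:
 u(a) = C1 + a^4/16 - a^3/6


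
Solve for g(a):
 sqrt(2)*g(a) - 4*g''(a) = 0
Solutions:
 g(a) = C1*exp(-2^(1/4)*a/2) + C2*exp(2^(1/4)*a/2)


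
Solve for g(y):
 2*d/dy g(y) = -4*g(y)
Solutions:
 g(y) = C1*exp(-2*y)


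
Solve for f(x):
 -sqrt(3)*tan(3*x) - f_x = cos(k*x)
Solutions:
 f(x) = C1 - Piecewise((sin(k*x)/k, Ne(k, 0)), (x, True)) + sqrt(3)*log(cos(3*x))/3


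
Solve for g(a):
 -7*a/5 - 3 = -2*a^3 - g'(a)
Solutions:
 g(a) = C1 - a^4/2 + 7*a^2/10 + 3*a


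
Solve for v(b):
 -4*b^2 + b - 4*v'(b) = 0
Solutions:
 v(b) = C1 - b^3/3 + b^2/8


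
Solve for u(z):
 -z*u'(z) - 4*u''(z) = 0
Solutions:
 u(z) = C1 + C2*erf(sqrt(2)*z/4)


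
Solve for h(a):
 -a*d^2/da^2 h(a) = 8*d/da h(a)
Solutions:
 h(a) = C1 + C2/a^7


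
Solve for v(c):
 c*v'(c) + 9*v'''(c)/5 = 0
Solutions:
 v(c) = C1 + Integral(C2*airyai(-15^(1/3)*c/3) + C3*airybi(-15^(1/3)*c/3), c)


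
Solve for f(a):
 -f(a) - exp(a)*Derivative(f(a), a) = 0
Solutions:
 f(a) = C1*exp(exp(-a))


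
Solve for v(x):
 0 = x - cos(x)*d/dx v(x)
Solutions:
 v(x) = C1 + Integral(x/cos(x), x)


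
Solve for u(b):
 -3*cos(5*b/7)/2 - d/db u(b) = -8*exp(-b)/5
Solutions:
 u(b) = C1 - 21*sin(5*b/7)/10 - 8*exp(-b)/5


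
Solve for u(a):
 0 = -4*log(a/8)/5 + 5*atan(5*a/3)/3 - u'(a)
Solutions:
 u(a) = C1 - 4*a*log(a)/5 + 5*a*atan(5*a/3)/3 + 4*a/5 + 12*a*log(2)/5 - log(25*a^2 + 9)/2


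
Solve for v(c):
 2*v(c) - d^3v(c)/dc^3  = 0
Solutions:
 v(c) = C3*exp(2^(1/3)*c) + (C1*sin(2^(1/3)*sqrt(3)*c/2) + C2*cos(2^(1/3)*sqrt(3)*c/2))*exp(-2^(1/3)*c/2)


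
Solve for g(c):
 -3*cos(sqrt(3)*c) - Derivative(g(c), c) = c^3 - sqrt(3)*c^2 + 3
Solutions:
 g(c) = C1 - c^4/4 + sqrt(3)*c^3/3 - 3*c - sqrt(3)*sin(sqrt(3)*c)


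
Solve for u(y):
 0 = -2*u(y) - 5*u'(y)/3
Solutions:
 u(y) = C1*exp(-6*y/5)


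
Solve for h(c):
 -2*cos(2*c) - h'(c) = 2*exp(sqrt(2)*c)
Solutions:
 h(c) = C1 - sqrt(2)*exp(sqrt(2)*c) - sin(2*c)


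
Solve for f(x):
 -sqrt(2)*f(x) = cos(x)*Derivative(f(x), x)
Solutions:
 f(x) = C1*(sin(x) - 1)^(sqrt(2)/2)/(sin(x) + 1)^(sqrt(2)/2)


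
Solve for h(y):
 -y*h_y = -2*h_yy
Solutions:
 h(y) = C1 + C2*erfi(y/2)


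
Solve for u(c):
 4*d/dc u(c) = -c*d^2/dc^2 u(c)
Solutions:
 u(c) = C1 + C2/c^3


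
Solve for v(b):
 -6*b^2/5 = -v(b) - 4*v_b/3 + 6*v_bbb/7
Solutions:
 v(b) = C1*exp(-42^(1/3)*b*(4*42^(1/3)/(sqrt(3873) + 81)^(1/3) + (sqrt(3873) + 81)^(1/3))/36)*sin(14^(1/3)*3^(1/6)*b*(-3^(2/3)*(sqrt(3873) + 81)^(1/3) + 12*14^(1/3)/(sqrt(3873) + 81)^(1/3))/36) + C2*exp(-42^(1/3)*b*(4*42^(1/3)/(sqrt(3873) + 81)^(1/3) + (sqrt(3873) + 81)^(1/3))/36)*cos(14^(1/3)*3^(1/6)*b*(-3^(2/3)*(sqrt(3873) + 81)^(1/3) + 12*14^(1/3)/(sqrt(3873) + 81)^(1/3))/36) + C3*exp(42^(1/3)*b*(4*42^(1/3)/(sqrt(3873) + 81)^(1/3) + (sqrt(3873) + 81)^(1/3))/18) + 6*b^2/5 - 16*b/5 + 64/15


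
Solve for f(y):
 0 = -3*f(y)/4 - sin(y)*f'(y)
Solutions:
 f(y) = C1*(cos(y) + 1)^(3/8)/(cos(y) - 1)^(3/8)


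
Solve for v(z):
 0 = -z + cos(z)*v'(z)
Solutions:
 v(z) = C1 + Integral(z/cos(z), z)


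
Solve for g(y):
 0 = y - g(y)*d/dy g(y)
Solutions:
 g(y) = -sqrt(C1 + y^2)
 g(y) = sqrt(C1 + y^2)


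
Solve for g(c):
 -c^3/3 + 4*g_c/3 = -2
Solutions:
 g(c) = C1 + c^4/16 - 3*c/2


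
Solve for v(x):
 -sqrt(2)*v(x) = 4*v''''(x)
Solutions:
 v(x) = (C1*sin(2^(1/8)*x/2) + C2*cos(2^(1/8)*x/2))*exp(-2^(1/8)*x/2) + (C3*sin(2^(1/8)*x/2) + C4*cos(2^(1/8)*x/2))*exp(2^(1/8)*x/2)


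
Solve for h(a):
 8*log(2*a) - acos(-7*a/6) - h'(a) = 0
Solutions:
 h(a) = C1 + 8*a*log(a) - a*acos(-7*a/6) - 8*a + 8*a*log(2) - sqrt(36 - 49*a^2)/7


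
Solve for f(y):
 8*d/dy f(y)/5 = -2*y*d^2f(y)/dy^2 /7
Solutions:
 f(y) = C1 + C2/y^(23/5)


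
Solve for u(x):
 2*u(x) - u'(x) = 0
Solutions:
 u(x) = C1*exp(2*x)


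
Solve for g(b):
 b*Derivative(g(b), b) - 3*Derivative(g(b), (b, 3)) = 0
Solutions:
 g(b) = C1 + Integral(C2*airyai(3^(2/3)*b/3) + C3*airybi(3^(2/3)*b/3), b)


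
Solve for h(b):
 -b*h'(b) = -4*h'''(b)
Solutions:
 h(b) = C1 + Integral(C2*airyai(2^(1/3)*b/2) + C3*airybi(2^(1/3)*b/2), b)


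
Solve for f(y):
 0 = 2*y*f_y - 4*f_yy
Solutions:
 f(y) = C1 + C2*erfi(y/2)


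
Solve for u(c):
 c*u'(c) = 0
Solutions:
 u(c) = C1


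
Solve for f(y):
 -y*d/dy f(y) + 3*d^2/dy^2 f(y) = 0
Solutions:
 f(y) = C1 + C2*erfi(sqrt(6)*y/6)


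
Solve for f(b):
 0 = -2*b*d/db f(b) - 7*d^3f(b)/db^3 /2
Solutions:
 f(b) = C1 + Integral(C2*airyai(-14^(2/3)*b/7) + C3*airybi(-14^(2/3)*b/7), b)


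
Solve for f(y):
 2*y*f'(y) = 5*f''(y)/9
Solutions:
 f(y) = C1 + C2*erfi(3*sqrt(5)*y/5)


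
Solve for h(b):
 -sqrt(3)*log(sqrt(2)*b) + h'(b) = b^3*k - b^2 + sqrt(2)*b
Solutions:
 h(b) = C1 + b^4*k/4 - b^3/3 + sqrt(2)*b^2/2 + sqrt(3)*b*log(b) - sqrt(3)*b + sqrt(3)*b*log(2)/2


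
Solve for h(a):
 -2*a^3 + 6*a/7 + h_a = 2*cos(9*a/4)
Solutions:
 h(a) = C1 + a^4/2 - 3*a^2/7 + 8*sin(9*a/4)/9


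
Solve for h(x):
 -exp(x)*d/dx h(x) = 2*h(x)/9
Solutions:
 h(x) = C1*exp(2*exp(-x)/9)


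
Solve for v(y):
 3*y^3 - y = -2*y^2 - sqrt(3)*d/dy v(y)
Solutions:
 v(y) = C1 - sqrt(3)*y^4/4 - 2*sqrt(3)*y^3/9 + sqrt(3)*y^2/6


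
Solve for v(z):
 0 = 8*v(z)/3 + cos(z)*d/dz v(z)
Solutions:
 v(z) = C1*(sin(z) - 1)^(4/3)/(sin(z) + 1)^(4/3)


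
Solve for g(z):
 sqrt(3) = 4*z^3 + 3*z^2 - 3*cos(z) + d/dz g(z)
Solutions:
 g(z) = C1 - z^4 - z^3 + sqrt(3)*z + 3*sin(z)


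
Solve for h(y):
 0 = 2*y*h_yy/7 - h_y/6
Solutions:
 h(y) = C1 + C2*y^(19/12)


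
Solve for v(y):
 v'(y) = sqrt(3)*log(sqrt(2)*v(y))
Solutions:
 -2*sqrt(3)*Integral(1/(2*log(_y) + log(2)), (_y, v(y)))/3 = C1 - y


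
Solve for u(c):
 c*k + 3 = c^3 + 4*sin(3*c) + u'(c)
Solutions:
 u(c) = C1 - c^4/4 + c^2*k/2 + 3*c + 4*cos(3*c)/3


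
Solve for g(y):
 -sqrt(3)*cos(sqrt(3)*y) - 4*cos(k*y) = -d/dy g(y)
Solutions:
 g(y) = C1 + sin(sqrt(3)*y) + 4*sin(k*y)/k


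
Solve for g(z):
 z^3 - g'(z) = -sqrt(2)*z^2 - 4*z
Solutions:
 g(z) = C1 + z^4/4 + sqrt(2)*z^3/3 + 2*z^2


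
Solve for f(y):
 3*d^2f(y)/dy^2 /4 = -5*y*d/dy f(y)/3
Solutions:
 f(y) = C1 + C2*erf(sqrt(10)*y/3)


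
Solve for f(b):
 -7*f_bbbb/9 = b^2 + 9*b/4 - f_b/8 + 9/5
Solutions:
 f(b) = C1 + C4*exp(21^(2/3)*b/14) + 8*b^3/3 + 9*b^2 + 72*b/5 + (C2*sin(3*3^(1/6)*7^(2/3)*b/28) + C3*cos(3*3^(1/6)*7^(2/3)*b/28))*exp(-21^(2/3)*b/28)


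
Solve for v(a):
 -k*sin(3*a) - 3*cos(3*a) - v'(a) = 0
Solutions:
 v(a) = C1 + k*cos(3*a)/3 - sin(3*a)


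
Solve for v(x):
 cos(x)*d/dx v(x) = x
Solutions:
 v(x) = C1 + Integral(x/cos(x), x)


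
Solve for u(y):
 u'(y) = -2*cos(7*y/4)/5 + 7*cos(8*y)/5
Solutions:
 u(y) = C1 - 8*sin(7*y/4)/35 + 7*sin(8*y)/40


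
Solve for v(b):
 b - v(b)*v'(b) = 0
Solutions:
 v(b) = -sqrt(C1 + b^2)
 v(b) = sqrt(C1 + b^2)


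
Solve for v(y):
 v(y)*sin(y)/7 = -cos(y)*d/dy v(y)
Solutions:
 v(y) = C1*cos(y)^(1/7)


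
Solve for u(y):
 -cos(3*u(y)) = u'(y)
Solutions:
 u(y) = -asin((C1 + exp(6*y))/(C1 - exp(6*y)))/3 + pi/3
 u(y) = asin((C1 + exp(6*y))/(C1 - exp(6*y)))/3


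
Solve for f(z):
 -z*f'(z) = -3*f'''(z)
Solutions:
 f(z) = C1 + Integral(C2*airyai(3^(2/3)*z/3) + C3*airybi(3^(2/3)*z/3), z)


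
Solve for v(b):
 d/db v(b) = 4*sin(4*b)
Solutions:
 v(b) = C1 - cos(4*b)


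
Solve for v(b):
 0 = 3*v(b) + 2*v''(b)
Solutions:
 v(b) = C1*sin(sqrt(6)*b/2) + C2*cos(sqrt(6)*b/2)


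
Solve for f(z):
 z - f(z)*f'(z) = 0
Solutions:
 f(z) = -sqrt(C1 + z^2)
 f(z) = sqrt(C1 + z^2)


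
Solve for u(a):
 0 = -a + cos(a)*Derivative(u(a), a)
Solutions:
 u(a) = C1 + Integral(a/cos(a), a)


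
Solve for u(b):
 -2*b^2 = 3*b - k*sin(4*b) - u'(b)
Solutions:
 u(b) = C1 + 2*b^3/3 + 3*b^2/2 + k*cos(4*b)/4


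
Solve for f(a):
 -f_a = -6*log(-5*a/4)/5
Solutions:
 f(a) = C1 + 6*a*log(-a)/5 + 6*a*(-2*log(2) - 1 + log(5))/5


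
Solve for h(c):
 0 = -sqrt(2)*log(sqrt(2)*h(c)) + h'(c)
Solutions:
 -sqrt(2)*Integral(1/(2*log(_y) + log(2)), (_y, h(c))) = C1 - c


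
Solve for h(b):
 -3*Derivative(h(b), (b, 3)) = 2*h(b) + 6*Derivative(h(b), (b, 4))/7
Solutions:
 h(b) = C1*exp(b*(-21 + sqrt(3)*sqrt(128*7^(2/3)/(sqrt(165809) + 441)^(1/3) + 8*7^(1/3)*(sqrt(165809) + 441)^(1/3) + 147))/24)*sin(sqrt(6)*b*sqrt(-147 + 64*7^(2/3)/(sqrt(165809) + 441)^(1/3) + 4*7^(1/3)*(sqrt(165809) + 441)^(1/3) + 1029*sqrt(3)/sqrt(128*7^(2/3)/(sqrt(165809) + 441)^(1/3) + 8*7^(1/3)*(sqrt(165809) + 441)^(1/3) + 147))/24) + C2*exp(b*(-21 + sqrt(3)*sqrt(128*7^(2/3)/(sqrt(165809) + 441)^(1/3) + 8*7^(1/3)*(sqrt(165809) + 441)^(1/3) + 147))/24)*cos(sqrt(6)*b*sqrt(-147 + 64*7^(2/3)/(sqrt(165809) + 441)^(1/3) + 4*7^(1/3)*(sqrt(165809) + 441)^(1/3) + 1029*sqrt(3)/sqrt(128*7^(2/3)/(sqrt(165809) + 441)^(1/3) + 8*7^(1/3)*(sqrt(165809) + 441)^(1/3) + 147))/24) + C3*exp(-b*(21 + sqrt(6)*sqrt(-4*7^(1/3)*(sqrt(165809) + 441)^(1/3) - 64*7^(2/3)/(sqrt(165809) + 441)^(1/3) + 1029*sqrt(3)/sqrt(128*7^(2/3)/(sqrt(165809) + 441)^(1/3) + 8*7^(1/3)*(sqrt(165809) + 441)^(1/3) + 147) + 147) + sqrt(3)*sqrt(128*7^(2/3)/(sqrt(165809) + 441)^(1/3) + 8*7^(1/3)*(sqrt(165809) + 441)^(1/3) + 147))/24) + C4*exp(b*(-sqrt(3)*sqrt(128*7^(2/3)/(sqrt(165809) + 441)^(1/3) + 8*7^(1/3)*(sqrt(165809) + 441)^(1/3) + 147) - 21 + sqrt(6)*sqrt(-4*7^(1/3)*(sqrt(165809) + 441)^(1/3) - 64*7^(2/3)/(sqrt(165809) + 441)^(1/3) + 1029*sqrt(3)/sqrt(128*7^(2/3)/(sqrt(165809) + 441)^(1/3) + 8*7^(1/3)*(sqrt(165809) + 441)^(1/3) + 147) + 147))/24)


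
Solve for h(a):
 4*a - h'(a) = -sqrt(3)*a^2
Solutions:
 h(a) = C1 + sqrt(3)*a^3/3 + 2*a^2


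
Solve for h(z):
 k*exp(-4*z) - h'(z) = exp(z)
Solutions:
 h(z) = C1 - k*exp(-4*z)/4 - exp(z)


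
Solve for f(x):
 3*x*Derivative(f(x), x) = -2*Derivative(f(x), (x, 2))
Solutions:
 f(x) = C1 + C2*erf(sqrt(3)*x/2)


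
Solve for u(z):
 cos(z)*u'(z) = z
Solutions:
 u(z) = C1 + Integral(z/cos(z), z)


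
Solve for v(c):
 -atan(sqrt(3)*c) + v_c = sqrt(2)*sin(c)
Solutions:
 v(c) = C1 + c*atan(sqrt(3)*c) - sqrt(3)*log(3*c^2 + 1)/6 - sqrt(2)*cos(c)


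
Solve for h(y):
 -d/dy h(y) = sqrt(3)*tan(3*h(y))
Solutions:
 h(y) = -asin(C1*exp(-3*sqrt(3)*y))/3 + pi/3
 h(y) = asin(C1*exp(-3*sqrt(3)*y))/3


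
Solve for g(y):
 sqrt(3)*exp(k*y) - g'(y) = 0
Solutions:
 g(y) = C1 + sqrt(3)*exp(k*y)/k


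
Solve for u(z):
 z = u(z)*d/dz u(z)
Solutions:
 u(z) = -sqrt(C1 + z^2)
 u(z) = sqrt(C1 + z^2)


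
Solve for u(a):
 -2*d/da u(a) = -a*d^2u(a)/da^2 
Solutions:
 u(a) = C1 + C2*a^3


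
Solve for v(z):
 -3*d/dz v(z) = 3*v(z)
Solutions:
 v(z) = C1*exp(-z)


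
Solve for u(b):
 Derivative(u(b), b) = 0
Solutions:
 u(b) = C1


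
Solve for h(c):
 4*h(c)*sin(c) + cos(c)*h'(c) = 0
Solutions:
 h(c) = C1*cos(c)^4


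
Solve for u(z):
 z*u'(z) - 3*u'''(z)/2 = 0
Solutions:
 u(z) = C1 + Integral(C2*airyai(2^(1/3)*3^(2/3)*z/3) + C3*airybi(2^(1/3)*3^(2/3)*z/3), z)


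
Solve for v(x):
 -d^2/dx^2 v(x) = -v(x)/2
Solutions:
 v(x) = C1*exp(-sqrt(2)*x/2) + C2*exp(sqrt(2)*x/2)


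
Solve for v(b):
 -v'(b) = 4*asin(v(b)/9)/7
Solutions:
 Integral(1/asin(_y/9), (_y, v(b))) = C1 - 4*b/7


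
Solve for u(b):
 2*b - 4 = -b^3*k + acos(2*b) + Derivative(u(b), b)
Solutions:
 u(b) = C1 + b^4*k/4 + b^2 - b*acos(2*b) - 4*b + sqrt(1 - 4*b^2)/2


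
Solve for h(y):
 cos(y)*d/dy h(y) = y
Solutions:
 h(y) = C1 + Integral(y/cos(y), y)


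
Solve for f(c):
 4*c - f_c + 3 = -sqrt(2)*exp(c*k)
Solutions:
 f(c) = C1 + 2*c^2 + 3*c + sqrt(2)*exp(c*k)/k


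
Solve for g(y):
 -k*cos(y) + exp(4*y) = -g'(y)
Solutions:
 g(y) = C1 + k*sin(y) - exp(4*y)/4


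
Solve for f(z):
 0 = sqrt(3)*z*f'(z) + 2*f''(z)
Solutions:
 f(z) = C1 + C2*erf(3^(1/4)*z/2)


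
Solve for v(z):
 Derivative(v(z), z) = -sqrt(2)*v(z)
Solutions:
 v(z) = C1*exp(-sqrt(2)*z)


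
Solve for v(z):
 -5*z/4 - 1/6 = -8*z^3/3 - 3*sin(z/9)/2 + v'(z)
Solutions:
 v(z) = C1 + 2*z^4/3 - 5*z^2/8 - z/6 - 27*cos(z/9)/2


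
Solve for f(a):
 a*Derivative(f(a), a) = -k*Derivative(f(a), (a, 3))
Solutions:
 f(a) = C1 + Integral(C2*airyai(a*(-1/k)^(1/3)) + C3*airybi(a*(-1/k)^(1/3)), a)


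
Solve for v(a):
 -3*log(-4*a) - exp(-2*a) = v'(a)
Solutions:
 v(a) = C1 - 3*a*log(-a) + 3*a*(1 - 2*log(2)) + exp(-2*a)/2


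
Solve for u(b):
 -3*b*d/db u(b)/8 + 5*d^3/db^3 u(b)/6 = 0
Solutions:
 u(b) = C1 + Integral(C2*airyai(3^(2/3)*50^(1/3)*b/10) + C3*airybi(3^(2/3)*50^(1/3)*b/10), b)


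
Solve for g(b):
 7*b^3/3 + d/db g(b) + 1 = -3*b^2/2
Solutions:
 g(b) = C1 - 7*b^4/12 - b^3/2 - b


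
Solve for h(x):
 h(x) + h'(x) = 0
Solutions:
 h(x) = C1*exp(-x)


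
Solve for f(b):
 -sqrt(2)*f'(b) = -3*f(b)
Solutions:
 f(b) = C1*exp(3*sqrt(2)*b/2)


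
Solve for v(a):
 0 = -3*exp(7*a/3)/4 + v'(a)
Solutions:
 v(a) = C1 + 9*exp(7*a/3)/28


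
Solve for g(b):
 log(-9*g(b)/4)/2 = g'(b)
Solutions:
 -2*Integral(1/(log(-_y) - 2*log(2) + 2*log(3)), (_y, g(b))) = C1 - b


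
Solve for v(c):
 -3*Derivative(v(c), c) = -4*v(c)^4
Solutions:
 v(c) = (-1/(C1 + 4*c))^(1/3)
 v(c) = (-1/(C1 + 4*c))^(1/3)*(-1 - sqrt(3)*I)/2
 v(c) = (-1/(C1 + 4*c))^(1/3)*(-1 + sqrt(3)*I)/2


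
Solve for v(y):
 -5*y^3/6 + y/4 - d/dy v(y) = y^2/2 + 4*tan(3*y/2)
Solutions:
 v(y) = C1 - 5*y^4/24 - y^3/6 + y^2/8 + 8*log(cos(3*y/2))/3


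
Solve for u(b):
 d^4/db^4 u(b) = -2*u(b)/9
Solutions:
 u(b) = (C1*sin(2^(3/4)*sqrt(3)*b/6) + C2*cos(2^(3/4)*sqrt(3)*b/6))*exp(-2^(3/4)*sqrt(3)*b/6) + (C3*sin(2^(3/4)*sqrt(3)*b/6) + C4*cos(2^(3/4)*sqrt(3)*b/6))*exp(2^(3/4)*sqrt(3)*b/6)


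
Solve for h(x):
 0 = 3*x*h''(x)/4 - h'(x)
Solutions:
 h(x) = C1 + C2*x^(7/3)


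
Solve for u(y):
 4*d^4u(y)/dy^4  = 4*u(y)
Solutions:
 u(y) = C1*exp(-y) + C2*exp(y) + C3*sin(y) + C4*cos(y)


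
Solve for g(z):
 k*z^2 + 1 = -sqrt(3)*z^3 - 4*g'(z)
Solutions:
 g(z) = C1 - k*z^3/12 - sqrt(3)*z^4/16 - z/4


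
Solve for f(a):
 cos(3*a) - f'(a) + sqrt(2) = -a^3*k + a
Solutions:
 f(a) = C1 + a^4*k/4 - a^2/2 + sqrt(2)*a + sin(3*a)/3


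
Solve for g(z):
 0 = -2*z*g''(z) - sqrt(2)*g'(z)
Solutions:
 g(z) = C1 + C2*z^(1 - sqrt(2)/2)


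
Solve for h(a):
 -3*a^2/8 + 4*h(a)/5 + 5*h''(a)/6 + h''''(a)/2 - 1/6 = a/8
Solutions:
 h(a) = 15*a^2/32 + 5*a/32 + (C1*sin(10^(3/4)*a*cos(atan(sqrt(815)/25)/2)/5) + C2*cos(10^(3/4)*a*cos(atan(sqrt(815)/25)/2)/5))*exp(-10^(3/4)*a*sin(atan(sqrt(815)/25)/2)/5) + (C3*sin(10^(3/4)*a*cos(atan(sqrt(815)/25)/2)/5) + C4*cos(10^(3/4)*a*cos(atan(sqrt(815)/25)/2)/5))*exp(10^(3/4)*a*sin(atan(sqrt(815)/25)/2)/5) - 295/384


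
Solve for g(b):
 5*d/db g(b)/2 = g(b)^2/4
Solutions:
 g(b) = -10/(C1 + b)


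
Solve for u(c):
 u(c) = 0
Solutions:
 u(c) = 0


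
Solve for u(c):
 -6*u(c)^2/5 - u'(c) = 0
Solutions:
 u(c) = 5/(C1 + 6*c)


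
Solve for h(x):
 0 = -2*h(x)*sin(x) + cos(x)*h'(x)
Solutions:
 h(x) = C1/cos(x)^2


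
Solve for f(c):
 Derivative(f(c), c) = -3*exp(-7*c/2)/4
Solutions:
 f(c) = C1 + 3*exp(-7*c/2)/14


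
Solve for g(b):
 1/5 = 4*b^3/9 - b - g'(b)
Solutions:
 g(b) = C1 + b^4/9 - b^2/2 - b/5


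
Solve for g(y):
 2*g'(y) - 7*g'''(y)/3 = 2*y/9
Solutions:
 g(y) = C1 + C2*exp(-sqrt(42)*y/7) + C3*exp(sqrt(42)*y/7) + y^2/18


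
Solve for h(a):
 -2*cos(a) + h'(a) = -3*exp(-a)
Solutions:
 h(a) = C1 + 2*sin(a) + 3*exp(-a)


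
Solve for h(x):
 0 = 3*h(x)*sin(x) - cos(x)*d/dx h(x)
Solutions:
 h(x) = C1/cos(x)^3


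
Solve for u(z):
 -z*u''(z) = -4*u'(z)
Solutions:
 u(z) = C1 + C2*z^5


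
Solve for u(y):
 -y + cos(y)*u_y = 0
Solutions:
 u(y) = C1 + Integral(y/cos(y), y)


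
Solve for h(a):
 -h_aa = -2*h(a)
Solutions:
 h(a) = C1*exp(-sqrt(2)*a) + C2*exp(sqrt(2)*a)


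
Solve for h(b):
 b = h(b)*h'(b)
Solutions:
 h(b) = -sqrt(C1 + b^2)
 h(b) = sqrt(C1 + b^2)


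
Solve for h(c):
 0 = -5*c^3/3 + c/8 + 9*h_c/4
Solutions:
 h(c) = C1 + 5*c^4/27 - c^2/36


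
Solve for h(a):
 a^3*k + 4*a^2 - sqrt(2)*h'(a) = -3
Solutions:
 h(a) = C1 + sqrt(2)*a^4*k/8 + 2*sqrt(2)*a^3/3 + 3*sqrt(2)*a/2


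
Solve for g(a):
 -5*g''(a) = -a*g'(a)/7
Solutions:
 g(a) = C1 + C2*erfi(sqrt(70)*a/70)


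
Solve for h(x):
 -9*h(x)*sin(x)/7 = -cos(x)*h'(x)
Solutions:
 h(x) = C1/cos(x)^(9/7)


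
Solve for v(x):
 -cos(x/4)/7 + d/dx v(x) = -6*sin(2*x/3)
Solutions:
 v(x) = C1 + 4*sin(x/4)/7 + 9*cos(2*x/3)


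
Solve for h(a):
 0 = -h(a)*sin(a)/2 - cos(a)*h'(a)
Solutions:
 h(a) = C1*sqrt(cos(a))


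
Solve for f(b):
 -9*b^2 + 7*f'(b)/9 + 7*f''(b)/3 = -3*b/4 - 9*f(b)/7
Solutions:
 f(b) = 7*b^2 - 2933*b/324 + (C1*sin(sqrt(923)*b/42) + C2*cos(sqrt(923)*b/42))*exp(-b/6) - 523075/26244


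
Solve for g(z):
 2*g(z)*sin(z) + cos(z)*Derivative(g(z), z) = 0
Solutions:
 g(z) = C1*cos(z)^2


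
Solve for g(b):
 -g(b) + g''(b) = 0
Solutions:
 g(b) = C1*exp(-b) + C2*exp(b)


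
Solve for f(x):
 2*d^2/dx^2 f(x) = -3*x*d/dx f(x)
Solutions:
 f(x) = C1 + C2*erf(sqrt(3)*x/2)


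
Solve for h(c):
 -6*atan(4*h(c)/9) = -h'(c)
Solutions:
 Integral(1/atan(4*_y/9), (_y, h(c))) = C1 + 6*c


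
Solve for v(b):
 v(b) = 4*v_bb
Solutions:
 v(b) = C1*exp(-b/2) + C2*exp(b/2)


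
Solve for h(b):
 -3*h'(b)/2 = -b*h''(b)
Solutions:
 h(b) = C1 + C2*b^(5/2)


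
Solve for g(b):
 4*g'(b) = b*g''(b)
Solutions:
 g(b) = C1 + C2*b^5


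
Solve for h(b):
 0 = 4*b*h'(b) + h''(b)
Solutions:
 h(b) = C1 + C2*erf(sqrt(2)*b)


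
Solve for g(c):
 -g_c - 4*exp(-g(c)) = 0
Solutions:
 g(c) = log(C1 - 4*c)


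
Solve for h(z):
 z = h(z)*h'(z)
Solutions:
 h(z) = -sqrt(C1 + z^2)
 h(z) = sqrt(C1 + z^2)


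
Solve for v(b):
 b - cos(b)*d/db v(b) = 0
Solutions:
 v(b) = C1 + Integral(b/cos(b), b)


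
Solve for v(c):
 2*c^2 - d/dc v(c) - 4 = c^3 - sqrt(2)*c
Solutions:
 v(c) = C1 - c^4/4 + 2*c^3/3 + sqrt(2)*c^2/2 - 4*c


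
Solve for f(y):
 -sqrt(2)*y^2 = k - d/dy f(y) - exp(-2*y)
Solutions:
 f(y) = C1 + k*y + sqrt(2)*y^3/3 + exp(-2*y)/2


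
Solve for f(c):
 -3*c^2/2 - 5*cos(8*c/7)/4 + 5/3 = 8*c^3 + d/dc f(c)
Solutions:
 f(c) = C1 - 2*c^4 - c^3/2 + 5*c/3 - 35*sin(8*c/7)/32


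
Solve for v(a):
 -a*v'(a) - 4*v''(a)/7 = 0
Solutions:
 v(a) = C1 + C2*erf(sqrt(14)*a/4)


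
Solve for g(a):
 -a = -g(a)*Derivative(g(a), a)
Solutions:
 g(a) = -sqrt(C1 + a^2)
 g(a) = sqrt(C1 + a^2)


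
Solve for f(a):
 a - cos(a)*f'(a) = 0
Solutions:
 f(a) = C1 + Integral(a/cos(a), a)


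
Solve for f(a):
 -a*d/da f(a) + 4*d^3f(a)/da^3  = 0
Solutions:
 f(a) = C1 + Integral(C2*airyai(2^(1/3)*a/2) + C3*airybi(2^(1/3)*a/2), a)


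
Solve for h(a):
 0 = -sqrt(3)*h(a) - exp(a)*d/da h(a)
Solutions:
 h(a) = C1*exp(sqrt(3)*exp(-a))


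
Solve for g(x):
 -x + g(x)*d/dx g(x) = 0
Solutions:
 g(x) = -sqrt(C1 + x^2)
 g(x) = sqrt(C1 + x^2)


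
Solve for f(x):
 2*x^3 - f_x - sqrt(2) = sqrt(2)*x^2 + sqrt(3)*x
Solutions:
 f(x) = C1 + x^4/2 - sqrt(2)*x^3/3 - sqrt(3)*x^2/2 - sqrt(2)*x


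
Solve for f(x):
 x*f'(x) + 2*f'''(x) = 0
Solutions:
 f(x) = C1 + Integral(C2*airyai(-2^(2/3)*x/2) + C3*airybi(-2^(2/3)*x/2), x)


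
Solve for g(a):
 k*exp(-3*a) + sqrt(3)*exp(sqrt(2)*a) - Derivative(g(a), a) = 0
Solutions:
 g(a) = C1 - k*exp(-3*a)/3 + sqrt(6)*exp(sqrt(2)*a)/2


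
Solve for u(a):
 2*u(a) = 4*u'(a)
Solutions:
 u(a) = C1*exp(a/2)


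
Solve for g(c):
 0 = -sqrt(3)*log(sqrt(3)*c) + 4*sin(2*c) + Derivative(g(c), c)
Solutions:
 g(c) = C1 + sqrt(3)*c*(log(c) - 1) + sqrt(3)*c*log(3)/2 + 2*cos(2*c)


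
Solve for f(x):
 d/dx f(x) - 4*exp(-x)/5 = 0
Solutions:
 f(x) = C1 - 4*exp(-x)/5


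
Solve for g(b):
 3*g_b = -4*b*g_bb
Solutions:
 g(b) = C1 + C2*b^(1/4)


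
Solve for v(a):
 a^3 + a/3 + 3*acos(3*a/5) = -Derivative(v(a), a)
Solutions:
 v(a) = C1 - a^4/4 - a^2/6 - 3*a*acos(3*a/5) + sqrt(25 - 9*a^2)


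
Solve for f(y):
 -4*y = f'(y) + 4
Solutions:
 f(y) = C1 - 2*y^2 - 4*y


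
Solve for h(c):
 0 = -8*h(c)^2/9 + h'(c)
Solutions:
 h(c) = -9/(C1 + 8*c)


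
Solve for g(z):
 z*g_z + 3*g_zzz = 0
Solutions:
 g(z) = C1 + Integral(C2*airyai(-3^(2/3)*z/3) + C3*airybi(-3^(2/3)*z/3), z)


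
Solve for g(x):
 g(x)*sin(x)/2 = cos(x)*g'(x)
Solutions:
 g(x) = C1/sqrt(cos(x))


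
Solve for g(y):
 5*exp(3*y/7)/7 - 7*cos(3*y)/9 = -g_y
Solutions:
 g(y) = C1 - 5*exp(3*y/7)/3 + 7*sin(3*y)/27


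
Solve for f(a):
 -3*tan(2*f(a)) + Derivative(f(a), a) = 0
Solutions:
 f(a) = -asin(C1*exp(6*a))/2 + pi/2
 f(a) = asin(C1*exp(6*a))/2


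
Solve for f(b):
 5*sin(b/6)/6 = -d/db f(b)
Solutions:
 f(b) = C1 + 5*cos(b/6)


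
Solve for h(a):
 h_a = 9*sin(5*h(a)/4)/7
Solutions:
 -9*a/7 + 2*log(cos(5*h(a)/4) - 1)/5 - 2*log(cos(5*h(a)/4) + 1)/5 = C1


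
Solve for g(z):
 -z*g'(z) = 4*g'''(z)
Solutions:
 g(z) = C1 + Integral(C2*airyai(-2^(1/3)*z/2) + C3*airybi(-2^(1/3)*z/2), z)


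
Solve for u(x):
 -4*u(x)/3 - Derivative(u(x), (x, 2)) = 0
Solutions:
 u(x) = C1*sin(2*sqrt(3)*x/3) + C2*cos(2*sqrt(3)*x/3)


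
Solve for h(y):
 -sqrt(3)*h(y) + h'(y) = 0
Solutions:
 h(y) = C1*exp(sqrt(3)*y)


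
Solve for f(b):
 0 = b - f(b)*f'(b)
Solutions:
 f(b) = -sqrt(C1 + b^2)
 f(b) = sqrt(C1 + b^2)


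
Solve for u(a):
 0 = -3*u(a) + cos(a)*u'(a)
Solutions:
 u(a) = C1*(sin(a) + 1)^(3/2)/(sin(a) - 1)^(3/2)


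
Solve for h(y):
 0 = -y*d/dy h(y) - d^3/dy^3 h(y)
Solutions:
 h(y) = C1 + Integral(C2*airyai(-y) + C3*airybi(-y), y)


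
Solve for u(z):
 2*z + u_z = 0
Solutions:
 u(z) = C1 - z^2


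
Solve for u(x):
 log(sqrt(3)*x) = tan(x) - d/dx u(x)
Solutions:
 u(x) = C1 - x*log(x) - x*log(3)/2 + x - log(cos(x))


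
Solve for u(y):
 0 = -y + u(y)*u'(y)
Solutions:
 u(y) = -sqrt(C1 + y^2)
 u(y) = sqrt(C1 + y^2)


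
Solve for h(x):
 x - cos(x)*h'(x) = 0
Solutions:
 h(x) = C1 + Integral(x/cos(x), x)


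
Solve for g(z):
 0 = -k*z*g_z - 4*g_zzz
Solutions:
 g(z) = C1 + Integral(C2*airyai(2^(1/3)*z*(-k)^(1/3)/2) + C3*airybi(2^(1/3)*z*(-k)^(1/3)/2), z)


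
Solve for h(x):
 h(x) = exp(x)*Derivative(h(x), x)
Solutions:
 h(x) = C1*exp(-exp(-x))


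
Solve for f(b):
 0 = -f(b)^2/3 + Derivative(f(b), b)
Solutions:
 f(b) = -3/(C1 + b)


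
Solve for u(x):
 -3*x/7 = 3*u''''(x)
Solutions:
 u(x) = C1 + C2*x + C3*x^2 + C4*x^3 - x^5/840


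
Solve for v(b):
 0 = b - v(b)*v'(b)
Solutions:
 v(b) = -sqrt(C1 + b^2)
 v(b) = sqrt(C1 + b^2)


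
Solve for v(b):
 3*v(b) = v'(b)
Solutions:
 v(b) = C1*exp(3*b)


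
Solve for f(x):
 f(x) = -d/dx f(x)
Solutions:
 f(x) = C1*exp(-x)


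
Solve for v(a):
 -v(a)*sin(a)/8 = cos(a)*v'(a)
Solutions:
 v(a) = C1*cos(a)^(1/8)


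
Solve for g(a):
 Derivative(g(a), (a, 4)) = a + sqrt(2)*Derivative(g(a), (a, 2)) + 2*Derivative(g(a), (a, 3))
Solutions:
 g(a) = C1 + C2*a + C3*exp(a*(1 - sqrt(1 + sqrt(2)))) + C4*exp(a*(1 + sqrt(1 + sqrt(2)))) - sqrt(2)*a^3/12 + a^2/2


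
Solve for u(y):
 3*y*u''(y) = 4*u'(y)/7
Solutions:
 u(y) = C1 + C2*y^(25/21)


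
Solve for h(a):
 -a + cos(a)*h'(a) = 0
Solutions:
 h(a) = C1 + Integral(a/cos(a), a)


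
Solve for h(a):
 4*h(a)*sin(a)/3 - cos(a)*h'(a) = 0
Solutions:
 h(a) = C1/cos(a)^(4/3)


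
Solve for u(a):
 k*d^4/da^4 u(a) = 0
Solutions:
 u(a) = C1 + C2*a + C3*a^2 + C4*a^3


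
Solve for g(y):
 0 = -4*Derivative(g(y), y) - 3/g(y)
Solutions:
 g(y) = -sqrt(C1 - 6*y)/2
 g(y) = sqrt(C1 - 6*y)/2


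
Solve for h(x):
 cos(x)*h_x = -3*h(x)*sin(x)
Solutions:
 h(x) = C1*cos(x)^3


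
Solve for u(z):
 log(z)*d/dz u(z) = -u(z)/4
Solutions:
 u(z) = C1*exp(-li(z)/4)


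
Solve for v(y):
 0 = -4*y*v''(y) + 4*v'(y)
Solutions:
 v(y) = C1 + C2*y^2


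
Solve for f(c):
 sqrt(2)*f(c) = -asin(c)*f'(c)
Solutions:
 f(c) = C1*exp(-sqrt(2)*Integral(1/asin(c), c))


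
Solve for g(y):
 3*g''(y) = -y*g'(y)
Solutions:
 g(y) = C1 + C2*erf(sqrt(6)*y/6)


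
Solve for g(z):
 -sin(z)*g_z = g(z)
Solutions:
 g(z) = C1*sqrt(cos(z) + 1)/sqrt(cos(z) - 1)


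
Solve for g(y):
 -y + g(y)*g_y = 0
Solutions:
 g(y) = -sqrt(C1 + y^2)
 g(y) = sqrt(C1 + y^2)


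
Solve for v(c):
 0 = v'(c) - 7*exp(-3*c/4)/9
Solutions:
 v(c) = C1 - 28*exp(-3*c/4)/27


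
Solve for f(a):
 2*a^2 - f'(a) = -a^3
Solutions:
 f(a) = C1 + a^4/4 + 2*a^3/3


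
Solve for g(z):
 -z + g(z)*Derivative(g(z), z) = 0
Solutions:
 g(z) = -sqrt(C1 + z^2)
 g(z) = sqrt(C1 + z^2)


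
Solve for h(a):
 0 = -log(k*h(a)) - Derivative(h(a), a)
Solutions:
 li(k*h(a))/k = C1 - a


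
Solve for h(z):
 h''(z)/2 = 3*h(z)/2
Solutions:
 h(z) = C1*exp(-sqrt(3)*z) + C2*exp(sqrt(3)*z)


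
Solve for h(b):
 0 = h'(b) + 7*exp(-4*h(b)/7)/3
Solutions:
 h(b) = 7*log(-I*(C1 - 4*b/3)^(1/4))
 h(b) = 7*log(I*(C1 - 4*b/3)^(1/4))
 h(b) = 7*log(-(C1 - 4*b/3)^(1/4))
 h(b) = 7*log(C1 - 4*b/3)/4


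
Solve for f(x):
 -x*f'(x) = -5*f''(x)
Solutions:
 f(x) = C1 + C2*erfi(sqrt(10)*x/10)


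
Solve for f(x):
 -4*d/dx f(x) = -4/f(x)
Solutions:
 f(x) = -sqrt(C1 + 2*x)
 f(x) = sqrt(C1 + 2*x)


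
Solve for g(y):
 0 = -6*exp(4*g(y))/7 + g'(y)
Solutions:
 g(y) = log(-(-1/(C1 + 24*y))^(1/4)) + log(7)/4
 g(y) = log(-1/(C1 + 24*y))/4 + log(7)/4
 g(y) = log(-I*(-1/(C1 + 24*y))^(1/4)) + log(7)/4
 g(y) = log(I*(-1/(C1 + 24*y))^(1/4)) + log(7)/4


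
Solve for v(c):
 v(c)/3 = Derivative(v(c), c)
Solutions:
 v(c) = C1*exp(c/3)


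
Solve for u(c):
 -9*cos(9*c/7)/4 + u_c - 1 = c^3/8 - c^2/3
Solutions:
 u(c) = C1 + c^4/32 - c^3/9 + c + 7*sin(9*c/7)/4


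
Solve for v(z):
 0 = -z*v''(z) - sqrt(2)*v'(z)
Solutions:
 v(z) = C1 + C2*z^(1 - sqrt(2))


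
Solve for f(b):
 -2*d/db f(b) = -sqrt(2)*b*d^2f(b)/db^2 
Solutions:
 f(b) = C1 + C2*b^(1 + sqrt(2))


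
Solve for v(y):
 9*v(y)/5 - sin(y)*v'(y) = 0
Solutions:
 v(y) = C1*(cos(y) - 1)^(9/10)/(cos(y) + 1)^(9/10)


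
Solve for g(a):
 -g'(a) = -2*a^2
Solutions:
 g(a) = C1 + 2*a^3/3


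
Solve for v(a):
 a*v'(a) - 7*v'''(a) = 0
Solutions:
 v(a) = C1 + Integral(C2*airyai(7^(2/3)*a/7) + C3*airybi(7^(2/3)*a/7), a)


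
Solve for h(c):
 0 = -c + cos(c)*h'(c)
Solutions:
 h(c) = C1 + Integral(c/cos(c), c)


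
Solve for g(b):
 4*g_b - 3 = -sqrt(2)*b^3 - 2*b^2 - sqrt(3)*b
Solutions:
 g(b) = C1 - sqrt(2)*b^4/16 - b^3/6 - sqrt(3)*b^2/8 + 3*b/4


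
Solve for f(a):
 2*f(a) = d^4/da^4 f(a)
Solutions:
 f(a) = C1*exp(-2^(1/4)*a) + C2*exp(2^(1/4)*a) + C3*sin(2^(1/4)*a) + C4*cos(2^(1/4)*a)


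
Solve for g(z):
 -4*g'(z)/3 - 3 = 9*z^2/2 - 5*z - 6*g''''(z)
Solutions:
 g(z) = C1 + C4*exp(6^(1/3)*z/3) - 9*z^3/8 + 15*z^2/8 - 9*z/4 + (C2*sin(2^(1/3)*3^(5/6)*z/6) + C3*cos(2^(1/3)*3^(5/6)*z/6))*exp(-6^(1/3)*z/6)


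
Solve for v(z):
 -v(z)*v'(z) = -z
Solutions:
 v(z) = -sqrt(C1 + z^2)
 v(z) = sqrt(C1 + z^2)


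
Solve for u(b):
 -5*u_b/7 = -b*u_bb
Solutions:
 u(b) = C1 + C2*b^(12/7)


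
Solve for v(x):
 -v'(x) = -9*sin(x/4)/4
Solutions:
 v(x) = C1 - 9*cos(x/4)


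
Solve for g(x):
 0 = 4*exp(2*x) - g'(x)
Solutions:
 g(x) = C1 + 2*exp(2*x)


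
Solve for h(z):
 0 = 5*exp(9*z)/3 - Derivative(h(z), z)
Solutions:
 h(z) = C1 + 5*exp(9*z)/27


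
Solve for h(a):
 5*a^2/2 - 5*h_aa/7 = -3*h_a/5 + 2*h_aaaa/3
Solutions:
 h(a) = C1 + C2*exp(-a*(-25*980^(1/3)/(441 + sqrt(238231))^(1/3) + 350^(1/3)*(441 + sqrt(238231))^(1/3))/140)*sin(sqrt(3)*a*(25*980^(1/3)/(441 + sqrt(238231))^(1/3) + 350^(1/3)*(441 + sqrt(238231))^(1/3))/140) + C3*exp(-a*(-25*980^(1/3)/(441 + sqrt(238231))^(1/3) + 350^(1/3)*(441 + sqrt(238231))^(1/3))/140)*cos(sqrt(3)*a*(25*980^(1/3)/(441 + sqrt(238231))^(1/3) + 350^(1/3)*(441 + sqrt(238231))^(1/3))/140) + C4*exp(a*(-25*980^(1/3)/(441 + sqrt(238231))^(1/3) + 350^(1/3)*(441 + sqrt(238231))^(1/3))/70) - 25*a^3/18 - 625*a^2/126 - 15625*a/1323


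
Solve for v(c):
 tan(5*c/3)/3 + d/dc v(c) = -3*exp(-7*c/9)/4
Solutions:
 v(c) = C1 - log(tan(5*c/3)^2 + 1)/10 + 27*exp(-7*c/9)/28


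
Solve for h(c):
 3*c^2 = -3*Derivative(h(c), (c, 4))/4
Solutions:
 h(c) = C1 + C2*c + C3*c^2 + C4*c^3 - c^6/90


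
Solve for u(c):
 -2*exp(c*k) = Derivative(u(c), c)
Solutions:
 u(c) = C1 - 2*exp(c*k)/k


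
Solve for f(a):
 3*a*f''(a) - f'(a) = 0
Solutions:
 f(a) = C1 + C2*a^(4/3)


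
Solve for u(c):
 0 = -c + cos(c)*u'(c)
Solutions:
 u(c) = C1 + Integral(c/cos(c), c)


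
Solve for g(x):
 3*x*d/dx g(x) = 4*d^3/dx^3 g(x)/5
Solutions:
 g(x) = C1 + Integral(C2*airyai(30^(1/3)*x/2) + C3*airybi(30^(1/3)*x/2), x)


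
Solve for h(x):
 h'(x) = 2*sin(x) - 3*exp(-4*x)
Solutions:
 h(x) = C1 - 2*cos(x) + 3*exp(-4*x)/4


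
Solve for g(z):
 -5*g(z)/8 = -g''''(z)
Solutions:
 g(z) = C1*exp(-10^(1/4)*z/2) + C2*exp(10^(1/4)*z/2) + C3*sin(10^(1/4)*z/2) + C4*cos(10^(1/4)*z/2)


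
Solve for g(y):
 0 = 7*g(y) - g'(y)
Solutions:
 g(y) = C1*exp(7*y)


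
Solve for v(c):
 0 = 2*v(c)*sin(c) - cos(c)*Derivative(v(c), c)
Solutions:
 v(c) = C1/cos(c)^2


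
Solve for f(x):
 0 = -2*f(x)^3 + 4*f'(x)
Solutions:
 f(x) = -sqrt(-1/(C1 + x))
 f(x) = sqrt(-1/(C1 + x))


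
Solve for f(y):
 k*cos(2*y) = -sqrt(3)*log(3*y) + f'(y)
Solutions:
 f(y) = C1 + k*sin(2*y)/2 + sqrt(3)*y*(log(y) - 1) + sqrt(3)*y*log(3)


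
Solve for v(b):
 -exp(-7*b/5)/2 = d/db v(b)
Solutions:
 v(b) = C1 + 5*exp(-7*b/5)/14


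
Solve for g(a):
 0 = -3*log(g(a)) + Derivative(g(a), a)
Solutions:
 li(g(a)) = C1 + 3*a


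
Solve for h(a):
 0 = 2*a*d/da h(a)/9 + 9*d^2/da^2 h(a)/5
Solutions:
 h(a) = C1 + C2*erf(sqrt(5)*a/9)


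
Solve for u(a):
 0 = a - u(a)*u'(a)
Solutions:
 u(a) = -sqrt(C1 + a^2)
 u(a) = sqrt(C1 + a^2)


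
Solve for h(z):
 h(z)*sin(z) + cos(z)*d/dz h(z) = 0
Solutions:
 h(z) = C1*cos(z)


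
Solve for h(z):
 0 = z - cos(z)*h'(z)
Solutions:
 h(z) = C1 + Integral(z/cos(z), z)


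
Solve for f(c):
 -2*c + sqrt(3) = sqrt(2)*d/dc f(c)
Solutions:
 f(c) = C1 - sqrt(2)*c^2/2 + sqrt(6)*c/2


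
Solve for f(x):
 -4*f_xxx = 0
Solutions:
 f(x) = C1 + C2*x + C3*x^2


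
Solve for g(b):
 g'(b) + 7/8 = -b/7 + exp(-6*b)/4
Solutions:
 g(b) = C1 - b^2/14 - 7*b/8 - exp(-6*b)/24


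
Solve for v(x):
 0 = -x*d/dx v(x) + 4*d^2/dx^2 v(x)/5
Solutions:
 v(x) = C1 + C2*erfi(sqrt(10)*x/4)


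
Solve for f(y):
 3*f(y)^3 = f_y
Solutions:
 f(y) = -sqrt(2)*sqrt(-1/(C1 + 3*y))/2
 f(y) = sqrt(2)*sqrt(-1/(C1 + 3*y))/2


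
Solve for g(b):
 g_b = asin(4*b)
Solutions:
 g(b) = C1 + b*asin(4*b) + sqrt(1 - 16*b^2)/4


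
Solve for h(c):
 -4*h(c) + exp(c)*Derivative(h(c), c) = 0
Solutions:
 h(c) = C1*exp(-4*exp(-c))


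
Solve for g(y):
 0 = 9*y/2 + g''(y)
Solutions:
 g(y) = C1 + C2*y - 3*y^3/4


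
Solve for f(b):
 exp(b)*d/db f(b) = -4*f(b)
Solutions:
 f(b) = C1*exp(4*exp(-b))


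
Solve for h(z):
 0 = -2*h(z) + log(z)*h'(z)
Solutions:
 h(z) = C1*exp(2*li(z))


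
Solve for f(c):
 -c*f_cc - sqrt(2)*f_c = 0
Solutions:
 f(c) = C1 + C2*c^(1 - sqrt(2))


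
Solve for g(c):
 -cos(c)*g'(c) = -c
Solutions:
 g(c) = C1 + Integral(c/cos(c), c)


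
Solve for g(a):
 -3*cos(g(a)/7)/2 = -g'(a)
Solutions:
 -3*a/2 - 7*log(sin(g(a)/7) - 1)/2 + 7*log(sin(g(a)/7) + 1)/2 = C1


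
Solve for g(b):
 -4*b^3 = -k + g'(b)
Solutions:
 g(b) = C1 - b^4 + b*k


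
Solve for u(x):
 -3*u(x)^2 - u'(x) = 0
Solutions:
 u(x) = 1/(C1 + 3*x)


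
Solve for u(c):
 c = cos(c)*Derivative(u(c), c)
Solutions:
 u(c) = C1 + Integral(c/cos(c), c)


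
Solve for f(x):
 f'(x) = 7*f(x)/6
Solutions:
 f(x) = C1*exp(7*x/6)


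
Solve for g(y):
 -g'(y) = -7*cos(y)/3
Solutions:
 g(y) = C1 + 7*sin(y)/3


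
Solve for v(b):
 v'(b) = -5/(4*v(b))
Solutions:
 v(b) = -sqrt(C1 - 10*b)/2
 v(b) = sqrt(C1 - 10*b)/2


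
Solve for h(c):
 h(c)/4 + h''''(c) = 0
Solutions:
 h(c) = (C1*sin(c/2) + C2*cos(c/2))*exp(-c/2) + (C3*sin(c/2) + C4*cos(c/2))*exp(c/2)


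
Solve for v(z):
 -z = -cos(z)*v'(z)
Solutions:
 v(z) = C1 + Integral(z/cos(z), z)


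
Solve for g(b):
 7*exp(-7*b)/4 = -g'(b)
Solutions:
 g(b) = C1 + exp(-7*b)/4


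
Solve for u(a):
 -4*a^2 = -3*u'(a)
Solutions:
 u(a) = C1 + 4*a^3/9


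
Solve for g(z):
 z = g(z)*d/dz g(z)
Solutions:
 g(z) = -sqrt(C1 + z^2)
 g(z) = sqrt(C1 + z^2)


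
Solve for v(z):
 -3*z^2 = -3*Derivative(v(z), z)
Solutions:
 v(z) = C1 + z^3/3


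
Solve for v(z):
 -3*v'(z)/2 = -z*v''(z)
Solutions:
 v(z) = C1 + C2*z^(5/2)


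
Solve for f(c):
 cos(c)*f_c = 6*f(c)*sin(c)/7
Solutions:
 f(c) = C1/cos(c)^(6/7)


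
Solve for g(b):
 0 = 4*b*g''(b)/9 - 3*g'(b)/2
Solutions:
 g(b) = C1 + C2*b^(35/8)


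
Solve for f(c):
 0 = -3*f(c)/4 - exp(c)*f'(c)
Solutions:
 f(c) = C1*exp(3*exp(-c)/4)


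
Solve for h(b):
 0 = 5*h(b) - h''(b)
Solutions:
 h(b) = C1*exp(-sqrt(5)*b) + C2*exp(sqrt(5)*b)


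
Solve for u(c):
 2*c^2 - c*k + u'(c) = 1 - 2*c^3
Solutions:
 u(c) = C1 - c^4/2 - 2*c^3/3 + c^2*k/2 + c


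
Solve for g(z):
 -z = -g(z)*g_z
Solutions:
 g(z) = -sqrt(C1 + z^2)
 g(z) = sqrt(C1 + z^2)


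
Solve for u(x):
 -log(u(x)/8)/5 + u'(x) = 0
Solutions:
 5*Integral(1/(-log(_y) + 3*log(2)), (_y, u(x))) = C1 - x
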